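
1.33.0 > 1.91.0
False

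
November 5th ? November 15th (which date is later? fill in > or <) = <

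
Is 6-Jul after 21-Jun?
Yes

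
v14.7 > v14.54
False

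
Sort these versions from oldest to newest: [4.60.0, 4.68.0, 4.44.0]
[4.44.0, 4.60.0, 4.68.0]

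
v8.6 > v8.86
False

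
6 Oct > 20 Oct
False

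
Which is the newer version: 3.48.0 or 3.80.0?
3.80.0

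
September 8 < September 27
True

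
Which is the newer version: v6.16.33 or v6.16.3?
v6.16.33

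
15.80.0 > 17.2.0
False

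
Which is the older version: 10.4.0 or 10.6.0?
10.4.0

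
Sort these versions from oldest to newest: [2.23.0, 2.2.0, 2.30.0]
[2.2.0, 2.23.0, 2.30.0]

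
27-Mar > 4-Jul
False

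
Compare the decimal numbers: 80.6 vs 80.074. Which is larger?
80.6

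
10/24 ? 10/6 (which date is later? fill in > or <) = >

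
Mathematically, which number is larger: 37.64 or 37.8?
37.8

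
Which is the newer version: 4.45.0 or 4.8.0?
4.45.0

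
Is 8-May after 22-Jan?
Yes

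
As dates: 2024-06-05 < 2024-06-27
True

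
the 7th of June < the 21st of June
True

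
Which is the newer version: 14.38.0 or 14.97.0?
14.97.0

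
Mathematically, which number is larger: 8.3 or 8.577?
8.577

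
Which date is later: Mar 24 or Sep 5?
Sep 5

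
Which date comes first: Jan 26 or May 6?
Jan 26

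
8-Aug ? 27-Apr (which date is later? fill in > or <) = >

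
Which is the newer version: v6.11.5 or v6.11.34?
v6.11.34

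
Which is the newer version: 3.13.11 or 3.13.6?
3.13.11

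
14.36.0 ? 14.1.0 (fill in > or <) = >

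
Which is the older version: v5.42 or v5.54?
v5.42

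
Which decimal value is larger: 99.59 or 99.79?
99.79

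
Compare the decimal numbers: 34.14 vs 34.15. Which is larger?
34.15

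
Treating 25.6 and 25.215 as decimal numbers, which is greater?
25.6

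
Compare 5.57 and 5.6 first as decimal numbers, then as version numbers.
As decimals: 5.57 < 5.6. As versions: v5.57 > v5.6 (minor version 57 > 6).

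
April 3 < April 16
True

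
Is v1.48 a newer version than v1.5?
Yes. Version numbers are compared segment by segment as integers, not as decimals: minor version 48 > 5, so v1.48 > v1.5 (even though the decimal 1.48 < 1.5).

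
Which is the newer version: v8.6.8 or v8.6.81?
v8.6.81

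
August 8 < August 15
True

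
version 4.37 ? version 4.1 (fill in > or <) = >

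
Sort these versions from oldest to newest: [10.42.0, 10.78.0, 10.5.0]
[10.5.0, 10.42.0, 10.78.0]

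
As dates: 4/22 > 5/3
False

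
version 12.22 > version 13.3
False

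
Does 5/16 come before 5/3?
No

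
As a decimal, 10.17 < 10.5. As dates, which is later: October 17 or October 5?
October 17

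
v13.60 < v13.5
False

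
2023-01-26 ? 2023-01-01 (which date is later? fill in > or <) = >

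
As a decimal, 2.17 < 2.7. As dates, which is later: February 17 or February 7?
February 17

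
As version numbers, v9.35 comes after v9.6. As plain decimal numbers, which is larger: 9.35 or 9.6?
9.6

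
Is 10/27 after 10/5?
Yes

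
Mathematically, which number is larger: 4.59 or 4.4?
4.59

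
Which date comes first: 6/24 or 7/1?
6/24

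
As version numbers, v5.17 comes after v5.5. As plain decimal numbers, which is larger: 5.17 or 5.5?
5.5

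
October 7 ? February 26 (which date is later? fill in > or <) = >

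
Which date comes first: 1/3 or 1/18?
1/3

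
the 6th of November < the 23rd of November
True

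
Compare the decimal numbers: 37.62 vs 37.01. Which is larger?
37.62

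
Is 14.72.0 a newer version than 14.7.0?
Yes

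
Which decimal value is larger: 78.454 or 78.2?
78.454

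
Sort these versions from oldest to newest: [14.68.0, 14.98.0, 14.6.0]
[14.6.0, 14.68.0, 14.98.0]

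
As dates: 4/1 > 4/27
False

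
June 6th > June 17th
False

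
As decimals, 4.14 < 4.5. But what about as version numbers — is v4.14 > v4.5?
True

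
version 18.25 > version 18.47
False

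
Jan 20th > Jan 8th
True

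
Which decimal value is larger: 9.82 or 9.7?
9.82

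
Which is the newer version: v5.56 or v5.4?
v5.56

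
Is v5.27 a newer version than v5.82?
No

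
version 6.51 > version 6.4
True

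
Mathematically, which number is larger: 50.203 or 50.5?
50.5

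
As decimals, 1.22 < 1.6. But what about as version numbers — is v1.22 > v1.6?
True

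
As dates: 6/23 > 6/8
True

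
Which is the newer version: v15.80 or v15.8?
v15.80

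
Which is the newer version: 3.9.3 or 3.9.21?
3.9.21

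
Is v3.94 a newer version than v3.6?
Yes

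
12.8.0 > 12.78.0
False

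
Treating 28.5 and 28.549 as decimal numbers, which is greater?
28.549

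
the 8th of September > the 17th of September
False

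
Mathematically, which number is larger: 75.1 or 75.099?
75.1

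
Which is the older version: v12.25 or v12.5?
v12.5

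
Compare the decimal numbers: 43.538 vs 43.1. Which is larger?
43.538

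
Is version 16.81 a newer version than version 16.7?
Yes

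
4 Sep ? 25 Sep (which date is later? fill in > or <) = <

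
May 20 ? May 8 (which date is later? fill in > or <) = >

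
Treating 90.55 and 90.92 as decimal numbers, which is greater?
90.92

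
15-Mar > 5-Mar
True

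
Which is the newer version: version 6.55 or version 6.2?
version 6.55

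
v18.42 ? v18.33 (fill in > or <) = >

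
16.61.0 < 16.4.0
False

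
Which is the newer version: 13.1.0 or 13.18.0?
13.18.0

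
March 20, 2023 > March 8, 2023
True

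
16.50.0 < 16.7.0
False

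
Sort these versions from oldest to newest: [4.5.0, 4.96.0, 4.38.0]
[4.5.0, 4.38.0, 4.96.0]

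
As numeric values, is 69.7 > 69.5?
True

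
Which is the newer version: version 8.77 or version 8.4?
version 8.77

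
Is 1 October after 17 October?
No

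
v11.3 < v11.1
False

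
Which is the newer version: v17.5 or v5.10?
v17.5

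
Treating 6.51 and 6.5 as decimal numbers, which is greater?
6.51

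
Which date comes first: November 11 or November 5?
November 5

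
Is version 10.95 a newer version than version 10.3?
Yes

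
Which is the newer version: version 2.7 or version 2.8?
version 2.8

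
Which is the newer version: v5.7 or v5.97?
v5.97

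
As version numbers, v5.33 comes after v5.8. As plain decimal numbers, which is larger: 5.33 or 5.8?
5.8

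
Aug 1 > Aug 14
False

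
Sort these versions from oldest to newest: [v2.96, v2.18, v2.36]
[v2.18, v2.36, v2.96]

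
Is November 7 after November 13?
No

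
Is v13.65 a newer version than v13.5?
Yes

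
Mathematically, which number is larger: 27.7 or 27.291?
27.7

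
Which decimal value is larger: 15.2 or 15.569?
15.569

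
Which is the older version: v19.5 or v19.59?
v19.5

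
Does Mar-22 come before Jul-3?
Yes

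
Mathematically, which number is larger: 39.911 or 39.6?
39.911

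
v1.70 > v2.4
False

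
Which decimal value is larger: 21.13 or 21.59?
21.59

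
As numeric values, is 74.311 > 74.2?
True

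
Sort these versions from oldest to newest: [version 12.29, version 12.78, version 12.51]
[version 12.29, version 12.51, version 12.78]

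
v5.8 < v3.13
False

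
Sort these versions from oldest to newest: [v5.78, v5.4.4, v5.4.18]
[v5.4.4, v5.4.18, v5.78]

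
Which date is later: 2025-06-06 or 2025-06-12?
2025-06-12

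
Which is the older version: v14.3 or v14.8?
v14.3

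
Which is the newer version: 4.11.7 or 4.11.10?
4.11.10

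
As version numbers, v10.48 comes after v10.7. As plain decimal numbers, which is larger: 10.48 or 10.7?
10.7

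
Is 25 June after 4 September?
No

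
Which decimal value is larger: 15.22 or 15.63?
15.63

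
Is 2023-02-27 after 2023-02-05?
Yes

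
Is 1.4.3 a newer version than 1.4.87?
No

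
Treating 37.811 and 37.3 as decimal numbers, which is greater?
37.811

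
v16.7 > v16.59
False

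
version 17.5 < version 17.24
True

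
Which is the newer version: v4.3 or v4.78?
v4.78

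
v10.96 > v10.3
True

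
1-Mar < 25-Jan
False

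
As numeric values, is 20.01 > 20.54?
False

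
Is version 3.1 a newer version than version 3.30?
No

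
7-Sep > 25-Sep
False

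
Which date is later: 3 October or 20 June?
3 October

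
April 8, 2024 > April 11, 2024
False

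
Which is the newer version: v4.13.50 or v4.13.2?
v4.13.50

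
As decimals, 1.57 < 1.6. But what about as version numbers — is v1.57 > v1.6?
True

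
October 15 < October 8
False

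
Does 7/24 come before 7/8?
No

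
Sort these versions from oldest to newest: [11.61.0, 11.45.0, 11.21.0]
[11.21.0, 11.45.0, 11.61.0]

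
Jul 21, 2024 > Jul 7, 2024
True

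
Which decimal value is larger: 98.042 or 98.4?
98.4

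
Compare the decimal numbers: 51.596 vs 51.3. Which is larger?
51.596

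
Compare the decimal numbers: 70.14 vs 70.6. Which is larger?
70.6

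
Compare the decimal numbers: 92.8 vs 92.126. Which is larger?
92.8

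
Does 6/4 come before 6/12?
Yes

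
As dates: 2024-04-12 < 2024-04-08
False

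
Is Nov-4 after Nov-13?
No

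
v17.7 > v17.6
True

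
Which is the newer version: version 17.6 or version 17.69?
version 17.69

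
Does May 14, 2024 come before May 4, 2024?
No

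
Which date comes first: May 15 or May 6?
May 6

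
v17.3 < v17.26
True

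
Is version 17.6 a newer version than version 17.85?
No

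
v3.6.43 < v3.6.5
False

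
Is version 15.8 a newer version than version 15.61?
No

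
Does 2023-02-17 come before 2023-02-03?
No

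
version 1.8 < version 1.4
False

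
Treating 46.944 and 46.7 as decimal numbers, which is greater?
46.944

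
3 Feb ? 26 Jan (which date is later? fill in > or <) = >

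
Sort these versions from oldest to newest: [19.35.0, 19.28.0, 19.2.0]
[19.2.0, 19.28.0, 19.35.0]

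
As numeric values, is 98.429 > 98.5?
False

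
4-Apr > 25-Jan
True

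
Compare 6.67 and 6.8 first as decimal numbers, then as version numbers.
As decimals: 6.67 < 6.8. As versions: v6.67 > v6.8 (minor version 67 > 8).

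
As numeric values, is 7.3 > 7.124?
True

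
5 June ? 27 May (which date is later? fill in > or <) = >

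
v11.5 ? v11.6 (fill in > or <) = <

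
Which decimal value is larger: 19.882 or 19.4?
19.882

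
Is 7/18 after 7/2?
Yes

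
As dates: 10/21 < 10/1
False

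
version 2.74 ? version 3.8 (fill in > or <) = <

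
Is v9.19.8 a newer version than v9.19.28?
No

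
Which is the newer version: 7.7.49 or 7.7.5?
7.7.49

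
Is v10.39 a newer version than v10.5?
Yes. Version numbers are compared segment by segment as integers, not as decimals: minor version 39 > 5, so v10.39 > v10.5 (even though the decimal 10.39 < 10.5).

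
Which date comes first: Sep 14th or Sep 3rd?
Sep 3rd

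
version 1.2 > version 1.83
False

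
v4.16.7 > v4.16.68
False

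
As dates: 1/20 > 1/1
True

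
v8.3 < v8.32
True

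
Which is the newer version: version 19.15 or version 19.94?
version 19.94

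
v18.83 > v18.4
True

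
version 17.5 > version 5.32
True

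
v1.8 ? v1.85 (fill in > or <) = <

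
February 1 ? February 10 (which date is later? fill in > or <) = <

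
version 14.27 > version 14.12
True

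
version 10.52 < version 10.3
False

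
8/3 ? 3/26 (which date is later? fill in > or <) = >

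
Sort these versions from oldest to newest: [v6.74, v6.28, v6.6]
[v6.6, v6.28, v6.74]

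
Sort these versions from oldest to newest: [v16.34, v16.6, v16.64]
[v16.6, v16.34, v16.64]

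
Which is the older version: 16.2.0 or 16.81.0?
16.2.0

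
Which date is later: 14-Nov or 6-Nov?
14-Nov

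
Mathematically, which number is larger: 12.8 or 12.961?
12.961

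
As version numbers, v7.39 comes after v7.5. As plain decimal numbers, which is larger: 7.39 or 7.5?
7.5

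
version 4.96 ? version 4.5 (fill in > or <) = >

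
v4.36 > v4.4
True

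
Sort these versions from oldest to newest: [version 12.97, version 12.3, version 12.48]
[version 12.3, version 12.48, version 12.97]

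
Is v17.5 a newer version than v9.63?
Yes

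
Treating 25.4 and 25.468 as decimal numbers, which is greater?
25.468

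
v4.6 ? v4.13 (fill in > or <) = <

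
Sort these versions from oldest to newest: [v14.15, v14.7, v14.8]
[v14.7, v14.8, v14.15]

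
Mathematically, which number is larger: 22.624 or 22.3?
22.624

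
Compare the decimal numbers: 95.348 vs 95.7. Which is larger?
95.7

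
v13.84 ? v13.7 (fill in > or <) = >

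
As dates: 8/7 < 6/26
False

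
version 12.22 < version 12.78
True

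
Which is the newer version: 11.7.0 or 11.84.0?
11.84.0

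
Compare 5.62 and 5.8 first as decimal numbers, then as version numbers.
As decimals: 5.62 < 5.8. As versions: v5.62 > v5.8 (minor version 62 > 8).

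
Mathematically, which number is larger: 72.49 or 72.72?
72.72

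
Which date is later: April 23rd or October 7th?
October 7th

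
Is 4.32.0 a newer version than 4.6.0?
Yes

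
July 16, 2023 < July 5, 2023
False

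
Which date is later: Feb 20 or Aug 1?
Aug 1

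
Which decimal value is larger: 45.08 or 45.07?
45.08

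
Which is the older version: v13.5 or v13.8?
v13.5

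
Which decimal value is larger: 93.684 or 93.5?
93.684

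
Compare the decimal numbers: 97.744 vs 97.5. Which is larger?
97.744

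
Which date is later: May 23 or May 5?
May 23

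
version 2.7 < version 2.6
False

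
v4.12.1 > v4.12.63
False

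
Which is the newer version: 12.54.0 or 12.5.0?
12.54.0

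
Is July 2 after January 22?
Yes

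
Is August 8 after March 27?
Yes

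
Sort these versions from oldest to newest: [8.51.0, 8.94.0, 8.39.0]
[8.39.0, 8.51.0, 8.94.0]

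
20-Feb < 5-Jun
True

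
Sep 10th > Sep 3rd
True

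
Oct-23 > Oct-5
True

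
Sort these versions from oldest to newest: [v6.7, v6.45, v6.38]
[v6.7, v6.38, v6.45]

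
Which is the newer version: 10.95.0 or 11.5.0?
11.5.0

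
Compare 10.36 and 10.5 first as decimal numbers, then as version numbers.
As decimals: 10.36 < 10.5. As versions: v10.36 > v10.5 (minor version 36 > 5).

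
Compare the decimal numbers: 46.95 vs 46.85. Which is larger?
46.95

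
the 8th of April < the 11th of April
True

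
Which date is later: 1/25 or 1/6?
1/25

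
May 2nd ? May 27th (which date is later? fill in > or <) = <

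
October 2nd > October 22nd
False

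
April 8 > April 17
False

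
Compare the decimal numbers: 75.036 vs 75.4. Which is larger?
75.4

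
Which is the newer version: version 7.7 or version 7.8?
version 7.8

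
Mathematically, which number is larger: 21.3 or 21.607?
21.607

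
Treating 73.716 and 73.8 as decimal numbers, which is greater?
73.8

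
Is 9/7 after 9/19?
No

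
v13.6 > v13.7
False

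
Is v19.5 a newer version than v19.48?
No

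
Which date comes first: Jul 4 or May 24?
May 24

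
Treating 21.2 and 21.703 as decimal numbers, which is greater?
21.703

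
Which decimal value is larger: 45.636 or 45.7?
45.7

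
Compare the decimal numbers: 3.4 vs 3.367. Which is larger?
3.4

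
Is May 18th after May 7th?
Yes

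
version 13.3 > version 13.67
False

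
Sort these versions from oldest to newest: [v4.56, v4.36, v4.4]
[v4.4, v4.36, v4.56]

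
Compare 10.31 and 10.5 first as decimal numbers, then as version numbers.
As decimals: 10.31 < 10.5. As versions: v10.31 > v10.5 (minor version 31 > 5).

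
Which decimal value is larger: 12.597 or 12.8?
12.8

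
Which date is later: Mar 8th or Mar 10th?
Mar 10th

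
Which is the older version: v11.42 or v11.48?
v11.42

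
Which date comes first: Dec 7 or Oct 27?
Oct 27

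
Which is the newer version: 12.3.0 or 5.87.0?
12.3.0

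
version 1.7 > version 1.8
False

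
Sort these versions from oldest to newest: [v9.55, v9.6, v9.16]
[v9.6, v9.16, v9.55]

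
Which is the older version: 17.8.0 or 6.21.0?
6.21.0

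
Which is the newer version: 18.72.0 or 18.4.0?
18.72.0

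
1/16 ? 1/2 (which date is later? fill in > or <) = >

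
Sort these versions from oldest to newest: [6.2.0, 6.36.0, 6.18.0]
[6.2.0, 6.18.0, 6.36.0]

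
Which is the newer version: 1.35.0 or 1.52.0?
1.52.0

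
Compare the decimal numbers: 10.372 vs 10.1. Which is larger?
10.372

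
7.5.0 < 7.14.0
True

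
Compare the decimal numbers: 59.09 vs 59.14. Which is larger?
59.14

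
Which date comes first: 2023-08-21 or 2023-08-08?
2023-08-08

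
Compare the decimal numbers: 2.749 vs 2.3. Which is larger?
2.749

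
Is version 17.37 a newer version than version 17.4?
Yes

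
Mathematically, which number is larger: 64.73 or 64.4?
64.73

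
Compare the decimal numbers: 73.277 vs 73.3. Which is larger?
73.3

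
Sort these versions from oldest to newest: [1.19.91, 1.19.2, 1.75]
[1.19.2, 1.19.91, 1.75]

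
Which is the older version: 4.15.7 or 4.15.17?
4.15.7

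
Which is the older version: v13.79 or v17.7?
v13.79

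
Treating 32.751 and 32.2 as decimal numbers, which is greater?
32.751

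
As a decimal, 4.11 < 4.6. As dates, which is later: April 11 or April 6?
April 11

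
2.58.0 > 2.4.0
True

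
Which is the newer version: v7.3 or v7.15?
v7.15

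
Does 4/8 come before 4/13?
Yes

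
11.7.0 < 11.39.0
True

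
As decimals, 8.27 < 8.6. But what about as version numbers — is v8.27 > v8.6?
True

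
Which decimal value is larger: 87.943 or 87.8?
87.943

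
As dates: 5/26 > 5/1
True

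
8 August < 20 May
False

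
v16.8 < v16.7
False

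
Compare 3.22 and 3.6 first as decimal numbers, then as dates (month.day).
As decimals: 3.22 < 3.6. As dates: 3/22 is later than 3/6 (day 22 > day 6).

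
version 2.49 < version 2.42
False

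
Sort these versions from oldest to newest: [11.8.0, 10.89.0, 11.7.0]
[10.89.0, 11.7.0, 11.8.0]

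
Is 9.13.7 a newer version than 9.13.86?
No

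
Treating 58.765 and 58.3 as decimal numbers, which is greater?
58.765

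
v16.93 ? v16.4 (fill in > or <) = >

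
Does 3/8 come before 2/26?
No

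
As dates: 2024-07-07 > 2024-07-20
False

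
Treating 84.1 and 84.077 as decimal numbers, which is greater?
84.1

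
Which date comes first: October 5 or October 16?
October 5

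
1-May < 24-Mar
False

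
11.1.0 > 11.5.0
False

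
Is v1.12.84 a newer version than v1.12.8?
Yes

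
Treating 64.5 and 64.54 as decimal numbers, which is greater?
64.54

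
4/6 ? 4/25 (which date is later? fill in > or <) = <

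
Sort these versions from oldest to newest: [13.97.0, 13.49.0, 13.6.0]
[13.6.0, 13.49.0, 13.97.0]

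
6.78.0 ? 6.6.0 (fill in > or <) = >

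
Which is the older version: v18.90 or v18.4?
v18.4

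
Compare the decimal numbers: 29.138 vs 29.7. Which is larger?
29.7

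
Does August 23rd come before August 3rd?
No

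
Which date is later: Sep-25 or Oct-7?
Oct-7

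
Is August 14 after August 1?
Yes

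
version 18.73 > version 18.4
True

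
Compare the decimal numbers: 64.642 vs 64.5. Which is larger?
64.642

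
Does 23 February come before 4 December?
Yes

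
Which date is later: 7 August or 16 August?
16 August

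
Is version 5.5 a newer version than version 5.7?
No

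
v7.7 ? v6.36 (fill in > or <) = >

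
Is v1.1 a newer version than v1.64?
No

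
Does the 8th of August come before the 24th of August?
Yes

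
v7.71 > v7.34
True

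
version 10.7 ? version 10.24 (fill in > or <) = <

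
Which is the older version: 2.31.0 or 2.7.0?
2.7.0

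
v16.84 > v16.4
True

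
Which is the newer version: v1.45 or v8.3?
v8.3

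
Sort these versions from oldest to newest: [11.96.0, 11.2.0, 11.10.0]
[11.2.0, 11.10.0, 11.96.0]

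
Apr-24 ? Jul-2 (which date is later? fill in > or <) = <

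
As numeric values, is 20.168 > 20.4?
False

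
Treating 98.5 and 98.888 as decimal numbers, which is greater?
98.888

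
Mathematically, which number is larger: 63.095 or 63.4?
63.4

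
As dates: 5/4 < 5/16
True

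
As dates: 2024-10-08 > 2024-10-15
False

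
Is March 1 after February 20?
Yes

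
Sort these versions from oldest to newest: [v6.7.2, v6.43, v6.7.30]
[v6.7.2, v6.7.30, v6.43]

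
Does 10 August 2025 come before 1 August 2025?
No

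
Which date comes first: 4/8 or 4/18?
4/8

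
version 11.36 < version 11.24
False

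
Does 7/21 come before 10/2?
Yes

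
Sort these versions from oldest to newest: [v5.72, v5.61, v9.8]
[v5.61, v5.72, v9.8]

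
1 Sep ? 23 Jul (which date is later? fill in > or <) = >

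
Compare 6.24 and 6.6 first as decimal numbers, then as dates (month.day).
As decimals: 6.24 < 6.6. As dates: 6/24 is later than 6/6 (day 24 > day 6).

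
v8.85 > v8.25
True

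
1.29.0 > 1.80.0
False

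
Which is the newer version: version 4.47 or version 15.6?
version 15.6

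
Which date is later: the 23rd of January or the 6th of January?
the 23rd of January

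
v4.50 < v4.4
False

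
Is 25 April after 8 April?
Yes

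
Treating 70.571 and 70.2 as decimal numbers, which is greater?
70.571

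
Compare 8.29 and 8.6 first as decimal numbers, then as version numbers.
As decimals: 8.29 < 8.6. As versions: v8.29 > v8.6 (minor version 29 > 6).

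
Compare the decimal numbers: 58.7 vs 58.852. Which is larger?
58.852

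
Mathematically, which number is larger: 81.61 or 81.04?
81.61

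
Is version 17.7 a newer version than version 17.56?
No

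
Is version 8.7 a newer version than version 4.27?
Yes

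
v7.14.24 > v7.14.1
True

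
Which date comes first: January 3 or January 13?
January 3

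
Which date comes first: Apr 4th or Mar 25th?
Mar 25th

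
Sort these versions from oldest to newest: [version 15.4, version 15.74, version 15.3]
[version 15.3, version 15.4, version 15.74]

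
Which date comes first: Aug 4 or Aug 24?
Aug 4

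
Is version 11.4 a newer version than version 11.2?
Yes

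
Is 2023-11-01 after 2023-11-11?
No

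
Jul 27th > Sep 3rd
False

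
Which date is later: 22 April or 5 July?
5 July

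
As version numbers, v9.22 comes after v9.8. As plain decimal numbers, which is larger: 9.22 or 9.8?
9.8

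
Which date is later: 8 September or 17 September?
17 September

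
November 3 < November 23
True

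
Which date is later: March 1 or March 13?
March 13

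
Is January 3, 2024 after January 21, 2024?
No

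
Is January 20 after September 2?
No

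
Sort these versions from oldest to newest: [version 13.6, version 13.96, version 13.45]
[version 13.6, version 13.45, version 13.96]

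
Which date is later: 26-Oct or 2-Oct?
26-Oct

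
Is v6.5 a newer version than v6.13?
No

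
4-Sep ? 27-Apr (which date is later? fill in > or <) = >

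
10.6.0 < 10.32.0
True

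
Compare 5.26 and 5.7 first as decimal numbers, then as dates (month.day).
As decimals: 5.26 < 5.7. As dates: 5/26 is later than 5/7 (day 26 > day 7).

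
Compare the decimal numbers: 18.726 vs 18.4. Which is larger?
18.726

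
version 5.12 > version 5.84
False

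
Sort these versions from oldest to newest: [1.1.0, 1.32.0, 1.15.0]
[1.1.0, 1.15.0, 1.32.0]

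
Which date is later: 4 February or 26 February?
26 February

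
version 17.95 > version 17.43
True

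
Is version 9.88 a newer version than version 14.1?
No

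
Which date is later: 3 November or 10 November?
10 November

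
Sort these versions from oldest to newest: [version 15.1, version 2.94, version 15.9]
[version 2.94, version 15.1, version 15.9]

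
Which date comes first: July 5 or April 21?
April 21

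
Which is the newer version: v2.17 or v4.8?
v4.8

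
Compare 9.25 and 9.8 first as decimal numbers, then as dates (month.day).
As decimals: 9.25 < 9.8. As dates: 9/25 is later than 9/8 (day 25 > day 8).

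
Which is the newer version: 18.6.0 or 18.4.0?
18.6.0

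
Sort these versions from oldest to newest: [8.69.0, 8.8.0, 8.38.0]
[8.8.0, 8.38.0, 8.69.0]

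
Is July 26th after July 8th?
Yes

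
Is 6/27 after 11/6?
No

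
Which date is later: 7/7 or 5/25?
7/7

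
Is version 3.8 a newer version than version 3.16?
No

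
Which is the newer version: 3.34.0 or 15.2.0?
15.2.0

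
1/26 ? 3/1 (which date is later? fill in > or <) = <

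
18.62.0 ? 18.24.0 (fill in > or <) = >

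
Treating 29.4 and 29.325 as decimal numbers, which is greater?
29.4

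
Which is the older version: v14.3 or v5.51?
v5.51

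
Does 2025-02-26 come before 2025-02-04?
No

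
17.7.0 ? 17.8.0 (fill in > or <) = <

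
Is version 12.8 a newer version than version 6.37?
Yes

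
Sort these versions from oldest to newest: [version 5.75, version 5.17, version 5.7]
[version 5.7, version 5.17, version 5.75]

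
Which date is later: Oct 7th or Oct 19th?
Oct 19th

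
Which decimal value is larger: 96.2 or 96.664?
96.664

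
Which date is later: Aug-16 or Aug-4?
Aug-16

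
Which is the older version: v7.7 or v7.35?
v7.7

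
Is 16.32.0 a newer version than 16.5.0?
Yes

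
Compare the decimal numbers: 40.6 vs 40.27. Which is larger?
40.6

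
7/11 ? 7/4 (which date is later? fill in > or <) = >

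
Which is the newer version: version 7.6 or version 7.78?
version 7.78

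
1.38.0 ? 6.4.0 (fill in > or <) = <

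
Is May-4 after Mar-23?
Yes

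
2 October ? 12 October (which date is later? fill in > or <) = <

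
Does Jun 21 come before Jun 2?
No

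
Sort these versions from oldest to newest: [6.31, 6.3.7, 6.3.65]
[6.3.7, 6.3.65, 6.31]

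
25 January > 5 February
False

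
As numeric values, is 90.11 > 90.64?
False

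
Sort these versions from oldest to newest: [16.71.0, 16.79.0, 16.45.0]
[16.45.0, 16.71.0, 16.79.0]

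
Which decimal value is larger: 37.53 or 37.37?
37.53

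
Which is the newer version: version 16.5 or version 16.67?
version 16.67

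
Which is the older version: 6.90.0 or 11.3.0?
6.90.0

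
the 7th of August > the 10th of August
False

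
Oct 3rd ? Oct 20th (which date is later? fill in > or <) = <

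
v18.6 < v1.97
False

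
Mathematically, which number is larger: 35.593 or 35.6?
35.6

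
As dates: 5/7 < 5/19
True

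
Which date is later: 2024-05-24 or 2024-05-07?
2024-05-24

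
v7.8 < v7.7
False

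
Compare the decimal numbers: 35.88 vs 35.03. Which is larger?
35.88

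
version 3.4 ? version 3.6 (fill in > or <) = <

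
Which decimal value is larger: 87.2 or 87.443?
87.443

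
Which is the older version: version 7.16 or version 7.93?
version 7.16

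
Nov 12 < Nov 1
False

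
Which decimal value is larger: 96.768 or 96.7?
96.768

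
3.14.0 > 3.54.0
False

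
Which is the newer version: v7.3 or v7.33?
v7.33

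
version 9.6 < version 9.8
True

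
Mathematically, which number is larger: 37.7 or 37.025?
37.7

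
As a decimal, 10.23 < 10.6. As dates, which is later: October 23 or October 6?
October 23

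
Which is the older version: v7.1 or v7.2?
v7.1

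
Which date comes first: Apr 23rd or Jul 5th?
Apr 23rd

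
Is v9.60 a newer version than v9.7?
Yes. Version numbers are compared segment by segment as integers, not as decimals: minor version 60 > 7, so v9.60 > v9.7 (even though the decimal 9.60 < 9.7).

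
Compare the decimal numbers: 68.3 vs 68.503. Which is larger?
68.503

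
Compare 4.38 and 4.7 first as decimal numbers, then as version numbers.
As decimals: 4.38 < 4.7. As versions: v4.38 > v4.7 (minor version 38 > 7).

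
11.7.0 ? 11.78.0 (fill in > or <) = <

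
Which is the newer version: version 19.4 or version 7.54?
version 19.4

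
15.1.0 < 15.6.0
True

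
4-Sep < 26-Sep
True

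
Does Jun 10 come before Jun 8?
No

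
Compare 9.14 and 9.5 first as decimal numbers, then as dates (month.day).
As decimals: 9.14 < 9.5. As dates: 9/14 is later than 9/5 (day 14 > day 5).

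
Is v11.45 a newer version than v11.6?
Yes. Version numbers are compared segment by segment as integers, not as decimals: minor version 45 > 6, so v11.45 > v11.6 (even though the decimal 11.45 < 11.6).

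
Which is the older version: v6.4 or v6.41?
v6.4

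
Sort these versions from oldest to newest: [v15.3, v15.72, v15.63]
[v15.3, v15.63, v15.72]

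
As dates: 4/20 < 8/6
True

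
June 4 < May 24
False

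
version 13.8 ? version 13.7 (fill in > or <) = >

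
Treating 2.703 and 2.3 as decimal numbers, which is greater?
2.703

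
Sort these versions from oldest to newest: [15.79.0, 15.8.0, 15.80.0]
[15.8.0, 15.79.0, 15.80.0]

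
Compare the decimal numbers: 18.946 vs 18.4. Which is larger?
18.946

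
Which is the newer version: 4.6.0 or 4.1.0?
4.6.0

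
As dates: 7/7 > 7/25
False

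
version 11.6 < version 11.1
False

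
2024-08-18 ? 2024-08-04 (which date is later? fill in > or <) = >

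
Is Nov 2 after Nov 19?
No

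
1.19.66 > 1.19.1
True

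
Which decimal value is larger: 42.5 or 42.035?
42.5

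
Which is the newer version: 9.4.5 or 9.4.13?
9.4.13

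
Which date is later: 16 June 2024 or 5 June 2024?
16 June 2024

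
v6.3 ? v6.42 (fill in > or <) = <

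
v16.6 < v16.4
False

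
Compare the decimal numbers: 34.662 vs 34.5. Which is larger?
34.662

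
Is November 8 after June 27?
Yes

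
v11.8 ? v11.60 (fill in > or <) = <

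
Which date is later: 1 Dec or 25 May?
1 Dec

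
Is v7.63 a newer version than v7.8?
Yes. Version numbers are compared segment by segment as integers, not as decimals: minor version 63 > 8, so v7.63 > v7.8 (even though the decimal 7.63 < 7.8).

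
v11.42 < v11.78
True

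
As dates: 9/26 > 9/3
True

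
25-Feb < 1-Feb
False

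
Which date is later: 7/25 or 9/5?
9/5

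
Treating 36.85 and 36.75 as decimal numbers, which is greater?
36.85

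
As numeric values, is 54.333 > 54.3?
True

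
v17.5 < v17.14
True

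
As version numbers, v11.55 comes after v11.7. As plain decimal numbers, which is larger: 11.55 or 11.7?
11.7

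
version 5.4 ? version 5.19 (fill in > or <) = <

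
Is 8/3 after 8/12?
No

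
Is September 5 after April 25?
Yes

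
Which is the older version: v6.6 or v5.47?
v5.47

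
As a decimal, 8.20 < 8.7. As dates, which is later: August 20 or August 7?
August 20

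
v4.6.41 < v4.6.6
False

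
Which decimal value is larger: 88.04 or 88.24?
88.24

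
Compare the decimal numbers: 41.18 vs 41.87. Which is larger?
41.87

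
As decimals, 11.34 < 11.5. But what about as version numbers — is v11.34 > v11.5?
True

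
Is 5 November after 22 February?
Yes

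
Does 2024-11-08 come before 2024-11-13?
Yes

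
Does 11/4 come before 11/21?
Yes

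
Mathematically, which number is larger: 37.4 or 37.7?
37.7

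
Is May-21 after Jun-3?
No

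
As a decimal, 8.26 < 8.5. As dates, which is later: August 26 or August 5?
August 26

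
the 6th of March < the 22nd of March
True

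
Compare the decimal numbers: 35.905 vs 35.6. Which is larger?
35.905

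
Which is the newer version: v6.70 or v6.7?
v6.70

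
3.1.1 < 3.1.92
True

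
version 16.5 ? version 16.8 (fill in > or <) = <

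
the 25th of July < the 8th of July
False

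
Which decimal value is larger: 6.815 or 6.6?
6.815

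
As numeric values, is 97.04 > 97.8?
False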